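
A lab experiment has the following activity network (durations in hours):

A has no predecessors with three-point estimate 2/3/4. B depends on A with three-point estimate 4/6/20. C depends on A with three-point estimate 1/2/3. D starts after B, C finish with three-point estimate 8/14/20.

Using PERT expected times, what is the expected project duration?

25 hours

te_A = (2 + 4·3 + 4)/6 = 18/6 = 3
te_B = (4 + 4·6 + 20)/6 = 48/6 = 8
te_C = (1 + 4·2 + 3)/6 = 12/6 = 2
te_D = (8 + 4·14 + 20)/6 = 84/6 = 14

Forward pass:
ES_A = 0; EF_A = 3
ES_B = 3; EF_B = 3+8 = 11
ES_C = 3; EF_C = 3+2 = 5
ES_D = max(EF_B=11, EF_C=5) = 11; EF_D = 11+14 = 25
Expected project duration μ = 25 hours. Critical path: A → B → D.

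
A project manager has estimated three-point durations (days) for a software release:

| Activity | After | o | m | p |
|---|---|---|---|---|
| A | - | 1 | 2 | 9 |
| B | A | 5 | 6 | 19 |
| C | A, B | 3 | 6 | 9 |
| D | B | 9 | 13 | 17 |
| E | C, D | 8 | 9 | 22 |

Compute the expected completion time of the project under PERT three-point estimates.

35 days

te_A = (1 + 4·2 + 9)/6 = 18/6 = 3
te_B = (5 + 4·6 + 19)/6 = 48/6 = 8
te_C = (3 + 4·6 + 9)/6 = 36/6 = 6
te_D = (9 + 4·13 + 17)/6 = 78/6 = 13
te_E = (8 + 4·9 + 22)/6 = 66/6 = 11

Forward pass:
ES_A = 0; EF_A = 3
ES_B = 3; EF_B = 3+8 = 11
ES_C = max(EF_A=3, EF_B=11) = 11; EF_C = 11+6 = 17
ES_D = 11; EF_D = 11+13 = 24
ES_E = max(EF_C=17, EF_D=24) = 24; EF_E = 24+11 = 35
Expected project duration μ = 35 days. Critical path: A → B → D → E.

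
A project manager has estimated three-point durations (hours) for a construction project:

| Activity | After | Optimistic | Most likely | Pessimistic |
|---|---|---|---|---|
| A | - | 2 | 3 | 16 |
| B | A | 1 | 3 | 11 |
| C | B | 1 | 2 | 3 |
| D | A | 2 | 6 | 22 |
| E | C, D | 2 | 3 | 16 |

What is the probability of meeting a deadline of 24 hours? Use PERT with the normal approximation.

0.900

te_A = (2 + 4·3 + 16)/6 = 30/6 = 5; σ²_A = ((16−2)/6)² = 5.444
te_B = (1 + 4·3 + 11)/6 = 24/6 = 4; σ²_B = ((11−1)/6)² = 2.778
te_C = (1 + 4·2 + 3)/6 = 12/6 = 2; σ²_C = ((3−1)/6)² = 0.111
te_D = (2 + 4·6 + 22)/6 = 48/6 = 8; σ²_D = ((22−2)/6)² = 11.111
te_E = (2 + 4·3 + 16)/6 = 30/6 = 5; σ²_E = ((16−2)/6)² = 5.444

Forward pass:
ES_A = 0; EF_A = 5
ES_B = 5; EF_B = 5+4 = 9
ES_C = 9; EF_C = 9+2 = 11
ES_D = 5; EF_D = 5+8 = 13
ES_E = max(EF_C=11, EF_D=13) = 13; EF_E = 13+5 = 18
Expected project duration μ = 18 hours. Critical path: A → D → E.

Variance along critical path = 5.444 + 11.111 + 5.444 = 22.000; σ = √22.000 = 4.690 hours.
Z = (24 − 18) / 4.690 = 1.279
P(T ≤ 24) = Φ(1.279) ≈ 0.900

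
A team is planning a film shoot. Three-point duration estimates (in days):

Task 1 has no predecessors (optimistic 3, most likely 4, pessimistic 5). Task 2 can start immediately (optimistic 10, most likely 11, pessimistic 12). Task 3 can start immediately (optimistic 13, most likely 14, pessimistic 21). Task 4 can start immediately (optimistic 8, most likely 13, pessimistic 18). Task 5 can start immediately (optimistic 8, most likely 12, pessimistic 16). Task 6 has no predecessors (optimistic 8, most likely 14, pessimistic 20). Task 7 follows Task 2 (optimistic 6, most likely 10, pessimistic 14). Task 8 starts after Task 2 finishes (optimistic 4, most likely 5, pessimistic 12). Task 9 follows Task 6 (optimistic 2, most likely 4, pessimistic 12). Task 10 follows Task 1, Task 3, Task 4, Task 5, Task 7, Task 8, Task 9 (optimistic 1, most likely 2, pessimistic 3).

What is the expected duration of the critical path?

23 days

te_Task 1 = (3 + 4·4 + 5)/6 = 24/6 = 4
te_Task 2 = (10 + 4·11 + 12)/6 = 66/6 = 11
te_Task 3 = (13 + 4·14 + 21)/6 = 90/6 = 15
te_Task 4 = (8 + 4·13 + 18)/6 = 78/6 = 13
te_Task 5 = (8 + 4·12 + 16)/6 = 72/6 = 12
te_Task 6 = (8 + 4·14 + 20)/6 = 84/6 = 14
te_Task 7 = (6 + 4·10 + 14)/6 = 60/6 = 10
te_Task 8 = (4 + 4·5 + 12)/6 = 36/6 = 6
te_Task 9 = (2 + 4·4 + 12)/6 = 30/6 = 5
te_Task 10 = (1 + 4·2 + 3)/6 = 12/6 = 2

Forward pass:
ES_Task 1 = 0; EF_Task 1 = 4
ES_Task 2 = 0; EF_Task 2 = 11
ES_Task 3 = 0; EF_Task 3 = 15
ES_Task 4 = 0; EF_Task 4 = 13
ES_Task 5 = 0; EF_Task 5 = 12
ES_Task 6 = 0; EF_Task 6 = 14
ES_Task 7 = 11; EF_Task 7 = 11+10 = 21
ES_Task 8 = 11; EF_Task 8 = 11+6 = 17
ES_Task 9 = 14; EF_Task 9 = 14+5 = 19
ES_Task 10 = max(EF_Task 1=4, EF_Task 3=15, EF_Task 4=13, EF_Task 5=12, EF_Task 7=21, EF_Task 8=17, EF_Task 9=19) = 21; EF_Task 10 = 21+2 = 23
Expected project duration μ = 23 days. Critical path: Task 2 → Task 7 → Task 10.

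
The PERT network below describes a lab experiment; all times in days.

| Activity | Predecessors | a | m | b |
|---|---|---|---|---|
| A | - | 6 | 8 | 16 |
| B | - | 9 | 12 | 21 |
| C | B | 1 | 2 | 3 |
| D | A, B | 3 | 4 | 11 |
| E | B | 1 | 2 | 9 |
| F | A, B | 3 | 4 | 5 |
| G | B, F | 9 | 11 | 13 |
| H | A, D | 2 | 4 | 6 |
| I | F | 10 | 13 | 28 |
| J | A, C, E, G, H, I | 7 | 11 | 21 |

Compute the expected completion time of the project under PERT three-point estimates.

te_A = (6 + 4·8 + 16)/6 = 54/6 = 9
te_B = (9 + 4·12 + 21)/6 = 78/6 = 13
te_C = (1 + 4·2 + 3)/6 = 12/6 = 2
te_D = (3 + 4·4 + 11)/6 = 30/6 = 5
te_E = (1 + 4·2 + 9)/6 = 18/6 = 3
te_F = (3 + 4·4 + 5)/6 = 24/6 = 4
te_G = (9 + 4·11 + 13)/6 = 66/6 = 11
te_H = (2 + 4·4 + 6)/6 = 24/6 = 4
te_I = (10 + 4·13 + 28)/6 = 90/6 = 15
te_J = (7 + 4·11 + 21)/6 = 72/6 = 12

Forward pass:
ES_A = 0; EF_A = 9
ES_B = 0; EF_B = 13
ES_C = 13; EF_C = 13+2 = 15
ES_D = max(EF_A=9, EF_B=13) = 13; EF_D = 13+5 = 18
ES_E = 13; EF_E = 13+3 = 16
ES_F = max(EF_A=9, EF_B=13) = 13; EF_F = 13+4 = 17
ES_G = max(EF_B=13, EF_F=17) = 17; EF_G = 17+11 = 28
ES_H = max(EF_A=9, EF_D=18) = 18; EF_H = 18+4 = 22
ES_I = 17; EF_I = 17+15 = 32
ES_J = max(EF_A=9, EF_C=15, EF_E=16, EF_G=28, EF_H=22, EF_I=32) = 32; EF_J = 32+12 = 44
Expected project duration μ = 44 days. Critical path: B → F → I → J.

44 days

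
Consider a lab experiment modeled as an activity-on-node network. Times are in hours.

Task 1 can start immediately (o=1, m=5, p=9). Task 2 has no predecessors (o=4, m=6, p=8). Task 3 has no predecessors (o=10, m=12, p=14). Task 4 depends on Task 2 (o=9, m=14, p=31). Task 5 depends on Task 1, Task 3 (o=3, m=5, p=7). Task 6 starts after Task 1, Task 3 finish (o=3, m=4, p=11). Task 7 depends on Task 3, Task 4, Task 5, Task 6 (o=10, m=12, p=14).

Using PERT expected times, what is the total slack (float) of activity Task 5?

5 hours

te_Task 1 = (1 + 4·5 + 9)/6 = 30/6 = 5
te_Task 2 = (4 + 4·6 + 8)/6 = 36/6 = 6
te_Task 3 = (10 + 4·12 + 14)/6 = 72/6 = 12
te_Task 4 = (9 + 4·14 + 31)/6 = 96/6 = 16
te_Task 5 = (3 + 4·5 + 7)/6 = 30/6 = 5
te_Task 6 = (3 + 4·4 + 11)/6 = 30/6 = 5
te_Task 7 = (10 + 4·12 + 14)/6 = 72/6 = 12

Forward pass:
ES_Task 1 = 0; EF_Task 1 = 5
ES_Task 2 = 0; EF_Task 2 = 6
ES_Task 3 = 0; EF_Task 3 = 12
ES_Task 4 = 6; EF_Task 4 = 6+16 = 22
ES_Task 5 = max(EF_Task 1=5, EF_Task 3=12) = 12; EF_Task 5 = 12+5 = 17
ES_Task 6 = max(EF_Task 1=5, EF_Task 3=12) = 12; EF_Task 6 = 12+5 = 17
ES_Task 7 = max(EF_Task 3=12, EF_Task 4=22, EF_Task 5=17, EF_Task 6=17) = 22; EF_Task 7 = 22+12 = 34
Expected project duration μ = 34 hours. Critical path: Task 2 → Task 4 → Task 7.

Backward pass:
LF_Task 7 = 34; LS_Task 7 = 34−12 = 22
LF_Task 6 = LS_Task 7 = 22; LS_Task 6 = 22−5 = 17
LF_Task 5 = LS_Task 7 = 22; LS_Task 5 = 22−5 = 17
LF_Task 4 = LS_Task 7 = 22; LS_Task 4 = 22−16 = 6
LF_Task 3 = min(LS_Task 5=17, LS_Task 6=17, LS_Task 7=22) = 17; LS_Task 3 = 17−12 = 5
LF_Task 2 = LS_Task 4 = 6; LS_Task 2 = 6−6 = 0
LF_Task 1 = min(LS_Task 5=17, LS_Task 6=17) = 17; LS_Task 1 = 17−5 = 12
Slack_Task 5 = LS_Task 5 − ES_Task 5 = 17 − 12 = 5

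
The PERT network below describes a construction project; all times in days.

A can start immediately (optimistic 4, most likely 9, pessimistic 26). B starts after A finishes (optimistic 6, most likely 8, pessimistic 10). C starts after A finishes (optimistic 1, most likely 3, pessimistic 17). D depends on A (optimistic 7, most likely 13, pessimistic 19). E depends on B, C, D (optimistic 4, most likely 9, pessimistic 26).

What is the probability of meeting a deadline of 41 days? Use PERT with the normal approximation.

te_A = (4 + 4·9 + 26)/6 = 66/6 = 11; σ²_A = ((26−4)/6)² = 13.444
te_B = (6 + 4·8 + 10)/6 = 48/6 = 8; σ²_B = ((10−6)/6)² = 0.444
te_C = (1 + 4·3 + 17)/6 = 30/6 = 5; σ²_C = ((17−1)/6)² = 7.111
te_D = (7 + 4·13 + 19)/6 = 78/6 = 13; σ²_D = ((19−7)/6)² = 4.000
te_E = (4 + 4·9 + 26)/6 = 66/6 = 11; σ²_E = ((26−4)/6)² = 13.444

Forward pass:
ES_A = 0; EF_A = 11
ES_B = 11; EF_B = 11+8 = 19
ES_C = 11; EF_C = 11+5 = 16
ES_D = 11; EF_D = 11+13 = 24
ES_E = max(EF_B=19, EF_C=16, EF_D=24) = 24; EF_E = 24+11 = 35
Expected project duration μ = 35 days. Critical path: A → D → E.

Variance along critical path = 13.444 + 4.000 + 13.444 = 30.889; σ = √30.889 = 5.558 days.
Z = (41 − 35) / 5.558 = 1.080
P(T ≤ 41) = Φ(1.080) ≈ 0.860

0.860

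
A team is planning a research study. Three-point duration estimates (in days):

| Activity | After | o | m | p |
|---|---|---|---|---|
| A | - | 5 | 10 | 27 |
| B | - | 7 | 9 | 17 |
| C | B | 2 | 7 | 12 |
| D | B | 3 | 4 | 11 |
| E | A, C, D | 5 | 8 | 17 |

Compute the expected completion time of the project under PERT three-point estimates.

26 days

te_A = (5 + 4·10 + 27)/6 = 72/6 = 12
te_B = (7 + 4·9 + 17)/6 = 60/6 = 10
te_C = (2 + 4·7 + 12)/6 = 42/6 = 7
te_D = (3 + 4·4 + 11)/6 = 30/6 = 5
te_E = (5 + 4·8 + 17)/6 = 54/6 = 9

Forward pass:
ES_A = 0; EF_A = 12
ES_B = 0; EF_B = 10
ES_C = 10; EF_C = 10+7 = 17
ES_D = 10; EF_D = 10+5 = 15
ES_E = max(EF_A=12, EF_C=17, EF_D=15) = 17; EF_E = 17+9 = 26
Expected project duration μ = 26 days. Critical path: B → C → E.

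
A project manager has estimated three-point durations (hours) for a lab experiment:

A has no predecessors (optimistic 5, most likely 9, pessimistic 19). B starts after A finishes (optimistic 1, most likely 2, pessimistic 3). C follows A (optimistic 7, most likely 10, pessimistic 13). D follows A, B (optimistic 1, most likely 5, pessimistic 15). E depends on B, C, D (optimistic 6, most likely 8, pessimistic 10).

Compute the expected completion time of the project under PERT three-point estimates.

te_A = (5 + 4·9 + 19)/6 = 60/6 = 10
te_B = (1 + 4·2 + 3)/6 = 12/6 = 2
te_C = (7 + 4·10 + 13)/6 = 60/6 = 10
te_D = (1 + 4·5 + 15)/6 = 36/6 = 6
te_E = (6 + 4·8 + 10)/6 = 48/6 = 8

Forward pass:
ES_A = 0; EF_A = 10
ES_B = 10; EF_B = 10+2 = 12
ES_C = 10; EF_C = 10+10 = 20
ES_D = max(EF_A=10, EF_B=12) = 12; EF_D = 12+6 = 18
ES_E = max(EF_B=12, EF_C=20, EF_D=18) = 20; EF_E = 20+8 = 28
Expected project duration μ = 28 hours. Critical path: A → C → E.

28 hours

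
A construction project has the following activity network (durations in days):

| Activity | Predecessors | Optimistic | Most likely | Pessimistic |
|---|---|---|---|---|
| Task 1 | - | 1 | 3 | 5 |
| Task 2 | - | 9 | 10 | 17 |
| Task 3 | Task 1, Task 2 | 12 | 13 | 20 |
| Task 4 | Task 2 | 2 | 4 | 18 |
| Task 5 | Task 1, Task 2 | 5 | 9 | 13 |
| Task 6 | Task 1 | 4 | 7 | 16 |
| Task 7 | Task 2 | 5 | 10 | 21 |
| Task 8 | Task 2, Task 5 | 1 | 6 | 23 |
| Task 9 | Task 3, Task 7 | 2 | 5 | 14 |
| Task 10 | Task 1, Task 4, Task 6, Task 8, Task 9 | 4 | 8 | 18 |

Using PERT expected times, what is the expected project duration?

te_Task 1 = (1 + 4·3 + 5)/6 = 18/6 = 3
te_Task 2 = (9 + 4·10 + 17)/6 = 66/6 = 11
te_Task 3 = (12 + 4·13 + 20)/6 = 84/6 = 14
te_Task 4 = (2 + 4·4 + 18)/6 = 36/6 = 6
te_Task 5 = (5 + 4·9 + 13)/6 = 54/6 = 9
te_Task 6 = (4 + 4·7 + 16)/6 = 48/6 = 8
te_Task 7 = (5 + 4·10 + 21)/6 = 66/6 = 11
te_Task 8 = (1 + 4·6 + 23)/6 = 48/6 = 8
te_Task 9 = (2 + 4·5 + 14)/6 = 36/6 = 6
te_Task 10 = (4 + 4·8 + 18)/6 = 54/6 = 9

Forward pass:
ES_Task 1 = 0; EF_Task 1 = 3
ES_Task 2 = 0; EF_Task 2 = 11
ES_Task 3 = max(EF_Task 1=3, EF_Task 2=11) = 11; EF_Task 3 = 11+14 = 25
ES_Task 4 = 11; EF_Task 4 = 11+6 = 17
ES_Task 5 = max(EF_Task 1=3, EF_Task 2=11) = 11; EF_Task 5 = 11+9 = 20
ES_Task 6 = 3; EF_Task 6 = 3+8 = 11
ES_Task 7 = 11; EF_Task 7 = 11+11 = 22
ES_Task 8 = max(EF_Task 2=11, EF_Task 5=20) = 20; EF_Task 8 = 20+8 = 28
ES_Task 9 = max(EF_Task 3=25, EF_Task 7=22) = 25; EF_Task 9 = 25+6 = 31
ES_Task 10 = max(EF_Task 1=3, EF_Task 4=17, EF_Task 6=11, EF_Task 8=28, EF_Task 9=31) = 31; EF_Task 10 = 31+9 = 40
Expected project duration μ = 40 days. Critical path: Task 2 → Task 3 → Task 9 → Task 10.

40 days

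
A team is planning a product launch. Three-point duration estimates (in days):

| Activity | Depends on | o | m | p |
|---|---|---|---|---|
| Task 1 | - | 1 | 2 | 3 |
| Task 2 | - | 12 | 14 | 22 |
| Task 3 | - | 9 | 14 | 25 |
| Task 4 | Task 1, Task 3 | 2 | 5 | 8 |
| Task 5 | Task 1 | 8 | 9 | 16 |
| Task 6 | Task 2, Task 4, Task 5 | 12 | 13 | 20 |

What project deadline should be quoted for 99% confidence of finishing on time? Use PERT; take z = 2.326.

te_Task 1 = (1 + 4·2 + 3)/6 = 12/6 = 2; σ²_Task 1 = ((3−1)/6)² = 0.111
te_Task 2 = (12 + 4·14 + 22)/6 = 90/6 = 15; σ²_Task 2 = ((22−12)/6)² = 2.778
te_Task 3 = (9 + 4·14 + 25)/6 = 90/6 = 15; σ²_Task 3 = ((25−9)/6)² = 7.111
te_Task 4 = (2 + 4·5 + 8)/6 = 30/6 = 5; σ²_Task 4 = ((8−2)/6)² = 1.000
te_Task 5 = (8 + 4·9 + 16)/6 = 60/6 = 10; σ²_Task 5 = ((16−8)/6)² = 1.778
te_Task 6 = (12 + 4·13 + 20)/6 = 84/6 = 14; σ²_Task 6 = ((20−12)/6)² = 1.778

Forward pass:
ES_Task 1 = 0; EF_Task 1 = 2
ES_Task 2 = 0; EF_Task 2 = 15
ES_Task 3 = 0; EF_Task 3 = 15
ES_Task 4 = max(EF_Task 1=2, EF_Task 3=15) = 15; EF_Task 4 = 15+5 = 20
ES_Task 5 = 2; EF_Task 5 = 2+10 = 12
ES_Task 6 = max(EF_Task 2=15, EF_Task 4=20, EF_Task 5=12) = 20; EF_Task 6 = 20+14 = 34
Expected project duration μ = 34 days. Critical path: Task 3 → Task 4 → Task 6.

Variance along critical path = 7.111 + 1.000 + 1.778 = 9.889; σ = 3.145 days.
D = μ + z·σ = 34 + 2.326·3.145 = 41.3 days

41.3 days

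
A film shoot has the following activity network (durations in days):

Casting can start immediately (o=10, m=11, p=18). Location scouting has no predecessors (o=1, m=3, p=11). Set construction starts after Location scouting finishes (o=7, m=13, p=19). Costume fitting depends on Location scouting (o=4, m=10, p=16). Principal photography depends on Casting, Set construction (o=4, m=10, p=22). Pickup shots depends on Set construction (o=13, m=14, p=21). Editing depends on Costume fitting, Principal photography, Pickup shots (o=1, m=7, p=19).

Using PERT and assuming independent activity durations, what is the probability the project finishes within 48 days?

te_Casting = (10 + 4·11 + 18)/6 = 72/6 = 12; σ²_Casting = ((18−10)/6)² = 1.778
te_Location scouting = (1 + 4·3 + 11)/6 = 24/6 = 4; σ²_Location scouting = ((11−1)/6)² = 2.778
te_Set construction = (7 + 4·13 + 19)/6 = 78/6 = 13; σ²_Set construction = ((19−7)/6)² = 4.000
te_Costume fitting = (4 + 4·10 + 16)/6 = 60/6 = 10; σ²_Costume fitting = ((16−4)/6)² = 4.000
te_Principal photography = (4 + 4·10 + 22)/6 = 66/6 = 11; σ²_Principal photography = ((22−4)/6)² = 9.000
te_Pickup shots = (13 + 4·14 + 21)/6 = 90/6 = 15; σ²_Pickup shots = ((21−13)/6)² = 1.778
te_Editing = (1 + 4·7 + 19)/6 = 48/6 = 8; σ²_Editing = ((19−1)/6)² = 9.000

Forward pass:
ES_Casting = 0; EF_Casting = 12
ES_Location scouting = 0; EF_Location scouting = 4
ES_Set construction = 4; EF_Set construction = 4+13 = 17
ES_Costume fitting = 4; EF_Costume fitting = 4+10 = 14
ES_Principal photography = max(EF_Casting=12, EF_Set construction=17) = 17; EF_Principal photography = 17+11 = 28
ES_Pickup shots = 17; EF_Pickup shots = 17+15 = 32
ES_Editing = max(EF_Costume fitting=14, EF_Principal photography=28, EF_Pickup shots=32) = 32; EF_Editing = 32+8 = 40
Expected project duration μ = 40 days. Critical path: Location scouting → Set construction → Pickup shots → Editing.

Variance along critical path = 2.778 + 4.000 + 1.778 + 9.000 = 17.556; σ = √17.556 = 4.190 days.
Z = (48 − 40) / 4.190 = 1.909
P(T ≤ 48) = Φ(1.909) ≈ 0.972

0.972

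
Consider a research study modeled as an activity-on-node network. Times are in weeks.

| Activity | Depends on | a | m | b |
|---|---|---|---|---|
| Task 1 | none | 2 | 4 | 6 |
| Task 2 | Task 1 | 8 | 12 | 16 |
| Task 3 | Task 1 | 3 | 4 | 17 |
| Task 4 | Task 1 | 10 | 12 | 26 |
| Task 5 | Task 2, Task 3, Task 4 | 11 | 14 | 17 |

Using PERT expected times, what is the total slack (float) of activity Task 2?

te_Task 1 = (2 + 4·4 + 6)/6 = 24/6 = 4
te_Task 2 = (8 + 4·12 + 16)/6 = 72/6 = 12
te_Task 3 = (3 + 4·4 + 17)/6 = 36/6 = 6
te_Task 4 = (10 + 4·12 + 26)/6 = 84/6 = 14
te_Task 5 = (11 + 4·14 + 17)/6 = 84/6 = 14

Forward pass:
ES_Task 1 = 0; EF_Task 1 = 4
ES_Task 2 = 4; EF_Task 2 = 4+12 = 16
ES_Task 3 = 4; EF_Task 3 = 4+6 = 10
ES_Task 4 = 4; EF_Task 4 = 4+14 = 18
ES_Task 5 = max(EF_Task 2=16, EF_Task 3=10, EF_Task 4=18) = 18; EF_Task 5 = 18+14 = 32
Expected project duration μ = 32 weeks. Critical path: Task 1 → Task 4 → Task 5.

Backward pass:
LF_Task 5 = 32; LS_Task 5 = 32−14 = 18
LF_Task 4 = LS_Task 5 = 18; LS_Task 4 = 18−14 = 4
LF_Task 3 = LS_Task 5 = 18; LS_Task 3 = 18−6 = 12
LF_Task 2 = LS_Task 5 = 18; LS_Task 2 = 18−12 = 6
LF_Task 1 = min(LS_Task 2=6, LS_Task 3=12, LS_Task 4=4) = 4; LS_Task 1 = 4−4 = 0
Slack_Task 2 = LS_Task 2 − ES_Task 2 = 6 − 4 = 2

2 weeks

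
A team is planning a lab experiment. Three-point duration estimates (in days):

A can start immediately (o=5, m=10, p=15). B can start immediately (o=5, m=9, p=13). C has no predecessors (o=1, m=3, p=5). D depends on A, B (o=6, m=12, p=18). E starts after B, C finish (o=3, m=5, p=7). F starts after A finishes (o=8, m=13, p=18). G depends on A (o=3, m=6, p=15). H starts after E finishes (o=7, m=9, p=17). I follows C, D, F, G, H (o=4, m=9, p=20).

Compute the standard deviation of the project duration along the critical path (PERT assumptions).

3.48 days

te_A = (5 + 4·10 + 15)/6 = 60/6 = 10; σ²_A = ((15−5)/6)² = 2.778
te_B = (5 + 4·9 + 13)/6 = 54/6 = 9; σ²_B = ((13−5)/6)² = 1.778
te_C = (1 + 4·3 + 5)/6 = 18/6 = 3; σ²_C = ((5−1)/6)² = 0.444
te_D = (6 + 4·12 + 18)/6 = 72/6 = 12; σ²_D = ((18−6)/6)² = 4.000
te_E = (3 + 4·5 + 7)/6 = 30/6 = 5; σ²_E = ((7−3)/6)² = 0.444
te_F = (8 + 4·13 + 18)/6 = 78/6 = 13; σ²_F = ((18−8)/6)² = 2.778
te_G = (3 + 4·6 + 15)/6 = 42/6 = 7; σ²_G = ((15−3)/6)² = 4.000
te_H = (7 + 4·9 + 17)/6 = 60/6 = 10; σ²_H = ((17−7)/6)² = 2.778
te_I = (4 + 4·9 + 20)/6 = 60/6 = 10; σ²_I = ((20−4)/6)² = 7.111

Forward pass:
ES_A = 0; EF_A = 10
ES_B = 0; EF_B = 9
ES_C = 0; EF_C = 3
ES_D = max(EF_A=10, EF_B=9) = 10; EF_D = 10+12 = 22
ES_E = max(EF_B=9, EF_C=3) = 9; EF_E = 9+5 = 14
ES_F = 10; EF_F = 10+13 = 23
ES_G = 10; EF_G = 10+7 = 17
ES_H = 14; EF_H = 14+10 = 24
ES_I = max(EF_C=3, EF_D=22, EF_F=23, EF_G=17, EF_H=24) = 24; EF_I = 24+10 = 34
Expected project duration μ = 34 days. Critical path: B → E → H → I.

Variance along critical path = 1.778 + 0.444 + 2.778 + 7.111 = 12.111
σ = √12.111 = 3.480 days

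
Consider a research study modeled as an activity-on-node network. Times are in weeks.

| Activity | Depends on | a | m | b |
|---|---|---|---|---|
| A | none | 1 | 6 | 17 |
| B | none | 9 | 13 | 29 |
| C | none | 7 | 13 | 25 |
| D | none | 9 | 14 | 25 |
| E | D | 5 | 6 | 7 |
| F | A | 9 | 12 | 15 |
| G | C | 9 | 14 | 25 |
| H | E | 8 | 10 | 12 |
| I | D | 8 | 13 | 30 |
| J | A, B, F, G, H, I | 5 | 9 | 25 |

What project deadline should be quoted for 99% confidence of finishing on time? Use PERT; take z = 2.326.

te_A = (1 + 4·6 + 17)/6 = 42/6 = 7; σ²_A = ((17−1)/6)² = 7.111
te_B = (9 + 4·13 + 29)/6 = 90/6 = 15; σ²_B = ((29−9)/6)² = 11.111
te_C = (7 + 4·13 + 25)/6 = 84/6 = 14; σ²_C = ((25−7)/6)² = 9.000
te_D = (9 + 4·14 + 25)/6 = 90/6 = 15; σ²_D = ((25−9)/6)² = 7.111
te_E = (5 + 4·6 + 7)/6 = 36/6 = 6; σ²_E = ((7−5)/6)² = 0.111
te_F = (9 + 4·12 + 15)/6 = 72/6 = 12; σ²_F = ((15−9)/6)² = 1.000
te_G = (9 + 4·14 + 25)/6 = 90/6 = 15; σ²_G = ((25−9)/6)² = 7.111
te_H = (8 + 4·10 + 12)/6 = 60/6 = 10; σ²_H = ((12−8)/6)² = 0.444
te_I = (8 + 4·13 + 30)/6 = 90/6 = 15; σ²_I = ((30−8)/6)² = 13.444
te_J = (5 + 4·9 + 25)/6 = 66/6 = 11; σ²_J = ((25−5)/6)² = 11.111

Forward pass:
ES_A = 0; EF_A = 7
ES_B = 0; EF_B = 15
ES_C = 0; EF_C = 14
ES_D = 0; EF_D = 15
ES_E = 15; EF_E = 15+6 = 21
ES_F = 7; EF_F = 7+12 = 19
ES_G = 14; EF_G = 14+15 = 29
ES_H = 21; EF_H = 21+10 = 31
ES_I = 15; EF_I = 15+15 = 30
ES_J = max(EF_A=7, EF_B=15, EF_F=19, EF_G=29, EF_H=31, EF_I=30) = 31; EF_J = 31+11 = 42
Expected project duration μ = 42 weeks. Critical path: D → E → H → J.

Variance along critical path = 7.111 + 0.111 + 0.444 + 11.111 = 18.778; σ = 4.333 weeks.
D = μ + z·σ = 42 + 2.326·4.333 = 52.1 weeks

52.1 weeks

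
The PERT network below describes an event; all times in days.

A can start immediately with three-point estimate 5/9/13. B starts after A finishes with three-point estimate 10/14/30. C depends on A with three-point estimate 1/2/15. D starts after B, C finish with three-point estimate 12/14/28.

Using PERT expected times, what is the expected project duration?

te_A = (5 + 4·9 + 13)/6 = 54/6 = 9
te_B = (10 + 4·14 + 30)/6 = 96/6 = 16
te_C = (1 + 4·2 + 15)/6 = 24/6 = 4
te_D = (12 + 4·14 + 28)/6 = 96/6 = 16

Forward pass:
ES_A = 0; EF_A = 9
ES_B = 9; EF_B = 9+16 = 25
ES_C = 9; EF_C = 9+4 = 13
ES_D = max(EF_B=25, EF_C=13) = 25; EF_D = 25+16 = 41
Expected project duration μ = 41 days. Critical path: A → B → D.

41 days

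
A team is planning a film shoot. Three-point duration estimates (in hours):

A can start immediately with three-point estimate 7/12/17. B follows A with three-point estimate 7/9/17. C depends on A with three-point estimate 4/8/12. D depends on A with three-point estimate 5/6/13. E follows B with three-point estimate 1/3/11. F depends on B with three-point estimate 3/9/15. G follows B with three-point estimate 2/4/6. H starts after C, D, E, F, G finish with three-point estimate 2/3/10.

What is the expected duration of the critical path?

te_A = (7 + 4·12 + 17)/6 = 72/6 = 12
te_B = (7 + 4·9 + 17)/6 = 60/6 = 10
te_C = (4 + 4·8 + 12)/6 = 48/6 = 8
te_D = (5 + 4·6 + 13)/6 = 42/6 = 7
te_E = (1 + 4·3 + 11)/6 = 24/6 = 4
te_F = (3 + 4·9 + 15)/6 = 54/6 = 9
te_G = (2 + 4·4 + 6)/6 = 24/6 = 4
te_H = (2 + 4·3 + 10)/6 = 24/6 = 4

Forward pass:
ES_A = 0; EF_A = 12
ES_B = 12; EF_B = 12+10 = 22
ES_C = 12; EF_C = 12+8 = 20
ES_D = 12; EF_D = 12+7 = 19
ES_E = 22; EF_E = 22+4 = 26
ES_F = 22; EF_F = 22+9 = 31
ES_G = 22; EF_G = 22+4 = 26
ES_H = max(EF_C=20, EF_D=19, EF_E=26, EF_F=31, EF_G=26) = 31; EF_H = 31+4 = 35
Expected project duration μ = 35 hours. Critical path: A → B → F → H.

35 hours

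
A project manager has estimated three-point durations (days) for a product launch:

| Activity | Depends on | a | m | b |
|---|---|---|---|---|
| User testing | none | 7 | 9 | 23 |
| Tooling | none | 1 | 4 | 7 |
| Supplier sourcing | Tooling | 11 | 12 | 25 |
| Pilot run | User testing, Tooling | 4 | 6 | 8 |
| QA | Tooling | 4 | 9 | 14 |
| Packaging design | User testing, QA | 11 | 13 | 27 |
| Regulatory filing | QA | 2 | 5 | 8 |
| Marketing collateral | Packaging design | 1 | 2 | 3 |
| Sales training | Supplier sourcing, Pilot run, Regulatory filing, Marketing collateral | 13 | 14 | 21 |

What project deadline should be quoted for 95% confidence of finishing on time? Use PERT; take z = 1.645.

te_User testing = (7 + 4·9 + 23)/6 = 66/6 = 11; σ²_User testing = ((23−7)/6)² = 7.111
te_Tooling = (1 + 4·4 + 7)/6 = 24/6 = 4; σ²_Tooling = ((7−1)/6)² = 1.000
te_Supplier sourcing = (11 + 4·12 + 25)/6 = 84/6 = 14; σ²_Supplier sourcing = ((25−11)/6)² = 5.444
te_Pilot run = (4 + 4·6 + 8)/6 = 36/6 = 6; σ²_Pilot run = ((8−4)/6)² = 0.444
te_QA = (4 + 4·9 + 14)/6 = 54/6 = 9; σ²_QA = ((14−4)/6)² = 2.778
te_Packaging design = (11 + 4·13 + 27)/6 = 90/6 = 15; σ²_Packaging design = ((27−11)/6)² = 7.111
te_Regulatory filing = (2 + 4·5 + 8)/6 = 30/6 = 5; σ²_Regulatory filing = ((8−2)/6)² = 1.000
te_Marketing collateral = (1 + 4·2 + 3)/6 = 12/6 = 2; σ²_Marketing collateral = ((3−1)/6)² = 0.111
te_Sales training = (13 + 4·14 + 21)/6 = 90/6 = 15; σ²_Sales training = ((21−13)/6)² = 1.778

Forward pass:
ES_User testing = 0; EF_User testing = 11
ES_Tooling = 0; EF_Tooling = 4
ES_Supplier sourcing = 4; EF_Supplier sourcing = 4+14 = 18
ES_Pilot run = max(EF_User testing=11, EF_Tooling=4) = 11; EF_Pilot run = 11+6 = 17
ES_QA = 4; EF_QA = 4+9 = 13
ES_Packaging design = max(EF_User testing=11, EF_QA=13) = 13; EF_Packaging design = 13+15 = 28
ES_Regulatory filing = 13; EF_Regulatory filing = 13+5 = 18
ES_Marketing collateral = 28; EF_Marketing collateral = 28+2 = 30
ES_Sales training = max(EF_Supplier sourcing=18, EF_Pilot run=17, EF_Regulatory filing=18, EF_Marketing collateral=30) = 30; EF_Sales training = 30+15 = 45
Expected project duration μ = 45 days. Critical path: Tooling → QA → Packaging design → Marketing collateral → Sales training.

Variance along critical path = 1.000 + 2.778 + 7.111 + 0.111 + 1.778 = 12.778; σ = 3.575 days.
D = μ + z·σ = 45 + 1.645·3.575 = 50.9 days

50.9 days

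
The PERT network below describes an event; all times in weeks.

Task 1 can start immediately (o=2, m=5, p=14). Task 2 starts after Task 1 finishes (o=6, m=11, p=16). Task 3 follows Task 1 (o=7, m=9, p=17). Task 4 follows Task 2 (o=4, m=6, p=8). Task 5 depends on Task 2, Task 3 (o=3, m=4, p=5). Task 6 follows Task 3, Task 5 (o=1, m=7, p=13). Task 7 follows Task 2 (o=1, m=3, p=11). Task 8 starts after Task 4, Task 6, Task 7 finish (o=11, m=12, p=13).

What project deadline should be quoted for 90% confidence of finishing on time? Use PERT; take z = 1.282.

te_Task 1 = (2 + 4·5 + 14)/6 = 36/6 = 6; σ²_Task 1 = ((14−2)/6)² = 4.000
te_Task 2 = (6 + 4·11 + 16)/6 = 66/6 = 11; σ²_Task 2 = ((16−6)/6)² = 2.778
te_Task 3 = (7 + 4·9 + 17)/6 = 60/6 = 10; σ²_Task 3 = ((17−7)/6)² = 2.778
te_Task 4 = (4 + 4·6 + 8)/6 = 36/6 = 6; σ²_Task 4 = ((8−4)/6)² = 0.444
te_Task 5 = (3 + 4·4 + 5)/6 = 24/6 = 4; σ²_Task 5 = ((5−3)/6)² = 0.111
te_Task 6 = (1 + 4·7 + 13)/6 = 42/6 = 7; σ²_Task 6 = ((13−1)/6)² = 4.000
te_Task 7 = (1 + 4·3 + 11)/6 = 24/6 = 4; σ²_Task 7 = ((11−1)/6)² = 2.778
te_Task 8 = (11 + 4·12 + 13)/6 = 72/6 = 12; σ²_Task 8 = ((13−11)/6)² = 0.111

Forward pass:
ES_Task 1 = 0; EF_Task 1 = 6
ES_Task 2 = 6; EF_Task 2 = 6+11 = 17
ES_Task 3 = 6; EF_Task 3 = 6+10 = 16
ES_Task 4 = 17; EF_Task 4 = 17+6 = 23
ES_Task 5 = max(EF_Task 2=17, EF_Task 3=16) = 17; EF_Task 5 = 17+4 = 21
ES_Task 6 = max(EF_Task 3=16, EF_Task 5=21) = 21; EF_Task 6 = 21+7 = 28
ES_Task 7 = 17; EF_Task 7 = 17+4 = 21
ES_Task 8 = max(EF_Task 4=23, EF_Task 6=28, EF_Task 7=21) = 28; EF_Task 8 = 28+12 = 40
Expected project duration μ = 40 weeks. Critical path: Task 1 → Task 2 → Task 5 → Task 6 → Task 8.

Variance along critical path = 4.000 + 2.778 + 0.111 + 4.000 + 0.111 = 11.000; σ = 3.317 weeks.
D = μ + z·σ = 40 + 1.282·3.317 = 44.3 weeks

44.3 weeks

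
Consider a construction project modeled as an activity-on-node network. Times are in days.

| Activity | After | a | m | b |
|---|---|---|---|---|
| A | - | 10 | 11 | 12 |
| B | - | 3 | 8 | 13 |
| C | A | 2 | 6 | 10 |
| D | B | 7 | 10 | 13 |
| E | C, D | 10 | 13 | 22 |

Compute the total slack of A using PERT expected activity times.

te_A = (10 + 4·11 + 12)/6 = 66/6 = 11
te_B = (3 + 4·8 + 13)/6 = 48/6 = 8
te_C = (2 + 4·6 + 10)/6 = 36/6 = 6
te_D = (7 + 4·10 + 13)/6 = 60/6 = 10
te_E = (10 + 4·13 + 22)/6 = 84/6 = 14

Forward pass:
ES_A = 0; EF_A = 11
ES_B = 0; EF_B = 8
ES_C = 11; EF_C = 11+6 = 17
ES_D = 8; EF_D = 8+10 = 18
ES_E = max(EF_C=17, EF_D=18) = 18; EF_E = 18+14 = 32
Expected project duration μ = 32 days. Critical path: B → D → E.

Backward pass:
LF_E = 32; LS_E = 32−14 = 18
LF_D = LS_E = 18; LS_D = 18−10 = 8
LF_C = LS_E = 18; LS_C = 18−6 = 12
LF_B = LS_D = 8; LS_B = 8−8 = 0
LF_A = LS_C = 12; LS_A = 12−11 = 1
Slack_A = LS_A − ES_A = 1 − 0 = 1

1 days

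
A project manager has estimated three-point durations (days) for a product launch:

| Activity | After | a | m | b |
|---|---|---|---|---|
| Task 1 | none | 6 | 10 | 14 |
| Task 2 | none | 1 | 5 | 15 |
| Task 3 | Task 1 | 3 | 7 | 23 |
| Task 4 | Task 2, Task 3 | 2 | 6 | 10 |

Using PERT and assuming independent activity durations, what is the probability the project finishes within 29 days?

0.852

te_Task 1 = (6 + 4·10 + 14)/6 = 60/6 = 10; σ²_Task 1 = ((14−6)/6)² = 1.778
te_Task 2 = (1 + 4·5 + 15)/6 = 36/6 = 6; σ²_Task 2 = ((15−1)/6)² = 5.444
te_Task 3 = (3 + 4·7 + 23)/6 = 54/6 = 9; σ²_Task 3 = ((23−3)/6)² = 11.111
te_Task 4 = (2 + 4·6 + 10)/6 = 36/6 = 6; σ²_Task 4 = ((10−2)/6)² = 1.778

Forward pass:
ES_Task 1 = 0; EF_Task 1 = 10
ES_Task 2 = 0; EF_Task 2 = 6
ES_Task 3 = 10; EF_Task 3 = 10+9 = 19
ES_Task 4 = max(EF_Task 2=6, EF_Task 3=19) = 19; EF_Task 4 = 19+6 = 25
Expected project duration μ = 25 days. Critical path: Task 1 → Task 3 → Task 4.

Variance along critical path = 1.778 + 11.111 + 1.778 = 14.667; σ = √14.667 = 3.830 days.
Z = (29 − 25) / 3.830 = 1.044
P(T ≤ 29) = Φ(1.044) ≈ 0.852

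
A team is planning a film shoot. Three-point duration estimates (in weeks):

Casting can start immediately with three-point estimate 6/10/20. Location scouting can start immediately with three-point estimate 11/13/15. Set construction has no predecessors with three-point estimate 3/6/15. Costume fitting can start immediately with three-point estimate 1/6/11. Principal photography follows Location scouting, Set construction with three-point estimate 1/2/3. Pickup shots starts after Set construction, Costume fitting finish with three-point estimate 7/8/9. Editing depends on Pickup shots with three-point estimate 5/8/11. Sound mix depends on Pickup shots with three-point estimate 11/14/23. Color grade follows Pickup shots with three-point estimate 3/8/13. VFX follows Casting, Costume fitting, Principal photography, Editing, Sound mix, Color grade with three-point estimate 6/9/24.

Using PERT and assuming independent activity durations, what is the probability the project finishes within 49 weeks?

0.973

te_Casting = (6 + 4·10 + 20)/6 = 66/6 = 11; σ²_Casting = ((20−6)/6)² = 5.444
te_Location scouting = (11 + 4·13 + 15)/6 = 78/6 = 13; σ²_Location scouting = ((15−11)/6)² = 0.444
te_Set construction = (3 + 4·6 + 15)/6 = 42/6 = 7; σ²_Set construction = ((15−3)/6)² = 4.000
te_Costume fitting = (1 + 4·6 + 11)/6 = 36/6 = 6; σ²_Costume fitting = ((11−1)/6)² = 2.778
te_Principal photography = (1 + 4·2 + 3)/6 = 12/6 = 2; σ²_Principal photography = ((3−1)/6)² = 0.111
te_Pickup shots = (7 + 4·8 + 9)/6 = 48/6 = 8; σ²_Pickup shots = ((9−7)/6)² = 0.111
te_Editing = (5 + 4·8 + 11)/6 = 48/6 = 8; σ²_Editing = ((11−5)/6)² = 1.000
te_Sound mix = (11 + 4·14 + 23)/6 = 90/6 = 15; σ²_Sound mix = ((23−11)/6)² = 4.000
te_Color grade = (3 + 4·8 + 13)/6 = 48/6 = 8; σ²_Color grade = ((13−3)/6)² = 2.778
te_VFX = (6 + 4·9 + 24)/6 = 66/6 = 11; σ²_VFX = ((24−6)/6)² = 9.000

Forward pass:
ES_Casting = 0; EF_Casting = 11
ES_Location scouting = 0; EF_Location scouting = 13
ES_Set construction = 0; EF_Set construction = 7
ES_Costume fitting = 0; EF_Costume fitting = 6
ES_Principal photography = max(EF_Location scouting=13, EF_Set construction=7) = 13; EF_Principal photography = 13+2 = 15
ES_Pickup shots = max(EF_Set construction=7, EF_Costume fitting=6) = 7; EF_Pickup shots = 7+8 = 15
ES_Editing = 15; EF_Editing = 15+8 = 23
ES_Sound mix = 15; EF_Sound mix = 15+15 = 30
ES_Color grade = 15; EF_Color grade = 15+8 = 23
ES_VFX = max(EF_Casting=11, EF_Costume fitting=6, EF_Principal photography=15, EF_Editing=23, EF_Sound mix=30, EF_Color grade=23) = 30; EF_VFX = 30+11 = 41
Expected project duration μ = 41 weeks. Critical path: Set construction → Pickup shots → Sound mix → VFX.

Variance along critical path = 4.000 + 0.111 + 4.000 + 9.000 = 17.111; σ = √17.111 = 4.137 weeks.
Z = (49 − 41) / 4.137 = 1.934
P(T ≤ 49) = Φ(1.934) ≈ 0.973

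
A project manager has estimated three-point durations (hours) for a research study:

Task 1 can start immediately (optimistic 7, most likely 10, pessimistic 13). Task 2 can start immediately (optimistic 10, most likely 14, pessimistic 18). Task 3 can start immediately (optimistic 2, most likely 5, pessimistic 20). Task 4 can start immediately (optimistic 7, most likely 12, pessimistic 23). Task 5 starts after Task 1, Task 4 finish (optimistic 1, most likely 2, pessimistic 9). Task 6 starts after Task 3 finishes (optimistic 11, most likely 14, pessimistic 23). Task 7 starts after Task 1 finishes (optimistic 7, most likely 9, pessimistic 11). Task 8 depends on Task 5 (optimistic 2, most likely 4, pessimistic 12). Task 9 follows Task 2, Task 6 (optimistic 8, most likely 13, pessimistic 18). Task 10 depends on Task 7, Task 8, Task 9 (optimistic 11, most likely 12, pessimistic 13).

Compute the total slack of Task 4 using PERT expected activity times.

14 hours

te_Task 1 = (7 + 4·10 + 13)/6 = 60/6 = 10
te_Task 2 = (10 + 4·14 + 18)/6 = 84/6 = 14
te_Task 3 = (2 + 4·5 + 20)/6 = 42/6 = 7
te_Task 4 = (7 + 4·12 + 23)/6 = 78/6 = 13
te_Task 5 = (1 + 4·2 + 9)/6 = 18/6 = 3
te_Task 6 = (11 + 4·14 + 23)/6 = 90/6 = 15
te_Task 7 = (7 + 4·9 + 11)/6 = 54/6 = 9
te_Task 8 = (2 + 4·4 + 12)/6 = 30/6 = 5
te_Task 9 = (8 + 4·13 + 18)/6 = 78/6 = 13
te_Task 10 = (11 + 4·12 + 13)/6 = 72/6 = 12

Forward pass:
ES_Task 1 = 0; EF_Task 1 = 10
ES_Task 2 = 0; EF_Task 2 = 14
ES_Task 3 = 0; EF_Task 3 = 7
ES_Task 4 = 0; EF_Task 4 = 13
ES_Task 5 = max(EF_Task 1=10, EF_Task 4=13) = 13; EF_Task 5 = 13+3 = 16
ES_Task 6 = 7; EF_Task 6 = 7+15 = 22
ES_Task 7 = 10; EF_Task 7 = 10+9 = 19
ES_Task 8 = 16; EF_Task 8 = 16+5 = 21
ES_Task 9 = max(EF_Task 2=14, EF_Task 6=22) = 22; EF_Task 9 = 22+13 = 35
ES_Task 10 = max(EF_Task 7=19, EF_Task 8=21, EF_Task 9=35) = 35; EF_Task 10 = 35+12 = 47
Expected project duration μ = 47 hours. Critical path: Task 3 → Task 6 → Task 9 → Task 10.

Backward pass:
LF_Task 10 = 47; LS_Task 10 = 47−12 = 35
LF_Task 9 = LS_Task 10 = 35; LS_Task 9 = 35−13 = 22
LF_Task 8 = LS_Task 10 = 35; LS_Task 8 = 35−5 = 30
LF_Task 7 = LS_Task 10 = 35; LS_Task 7 = 35−9 = 26
LF_Task 6 = LS_Task 9 = 22; LS_Task 6 = 22−15 = 7
LF_Task 5 = LS_Task 8 = 30; LS_Task 5 = 30−3 = 27
LF_Task 4 = LS_Task 5 = 27; LS_Task 4 = 27−13 = 14
LF_Task 3 = LS_Task 6 = 7; LS_Task 3 = 7−7 = 0
LF_Task 2 = LS_Task 9 = 22; LS_Task 2 = 22−14 = 8
LF_Task 1 = min(LS_Task 5=27, LS_Task 7=26) = 26; LS_Task 1 = 26−10 = 16
Slack_Task 4 = LS_Task 4 − ES_Task 4 = 14 − 0 = 14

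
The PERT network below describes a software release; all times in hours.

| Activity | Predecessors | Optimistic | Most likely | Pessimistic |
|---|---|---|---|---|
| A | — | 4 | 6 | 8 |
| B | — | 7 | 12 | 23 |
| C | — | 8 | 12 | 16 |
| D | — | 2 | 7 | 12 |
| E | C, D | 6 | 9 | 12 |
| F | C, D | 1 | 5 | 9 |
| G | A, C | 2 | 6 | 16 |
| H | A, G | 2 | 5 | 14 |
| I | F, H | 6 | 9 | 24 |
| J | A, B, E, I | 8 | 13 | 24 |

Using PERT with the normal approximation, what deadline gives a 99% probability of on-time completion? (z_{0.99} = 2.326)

te_A = (4 + 4·6 + 8)/6 = 36/6 = 6; σ²_A = ((8−4)/6)² = 0.444
te_B = (7 + 4·12 + 23)/6 = 78/6 = 13; σ²_B = ((23−7)/6)² = 7.111
te_C = (8 + 4·12 + 16)/6 = 72/6 = 12; σ²_C = ((16−8)/6)² = 1.778
te_D = (2 + 4·7 + 12)/6 = 42/6 = 7; σ²_D = ((12−2)/6)² = 2.778
te_E = (6 + 4·9 + 12)/6 = 54/6 = 9; σ²_E = ((12−6)/6)² = 1.000
te_F = (1 + 4·5 + 9)/6 = 30/6 = 5; σ²_F = ((9−1)/6)² = 1.778
te_G = (2 + 4·6 + 16)/6 = 42/6 = 7; σ²_G = ((16−2)/6)² = 5.444
te_H = (2 + 4·5 + 14)/6 = 36/6 = 6; σ²_H = ((14−2)/6)² = 4.000
te_I = (6 + 4·9 + 24)/6 = 66/6 = 11; σ²_I = ((24−6)/6)² = 9.000
te_J = (8 + 4·13 + 24)/6 = 84/6 = 14; σ²_J = ((24−8)/6)² = 7.111

Forward pass:
ES_A = 0; EF_A = 6
ES_B = 0; EF_B = 13
ES_C = 0; EF_C = 12
ES_D = 0; EF_D = 7
ES_E = max(EF_C=12, EF_D=7) = 12; EF_E = 12+9 = 21
ES_F = max(EF_C=12, EF_D=7) = 12; EF_F = 12+5 = 17
ES_G = max(EF_A=6, EF_C=12) = 12; EF_G = 12+7 = 19
ES_H = max(EF_A=6, EF_G=19) = 19; EF_H = 19+6 = 25
ES_I = max(EF_F=17, EF_H=25) = 25; EF_I = 25+11 = 36
ES_J = max(EF_A=6, EF_B=13, EF_E=21, EF_I=36) = 36; EF_J = 36+14 = 50
Expected project duration μ = 50 hours. Critical path: C → G → H → I → J.

Variance along critical path = 1.778 + 5.444 + 4.000 + 9.000 + 7.111 = 27.333; σ = 5.228 hours.
D = μ + z·σ = 50 + 2.326·5.228 = 62.2 hours

62.2 hours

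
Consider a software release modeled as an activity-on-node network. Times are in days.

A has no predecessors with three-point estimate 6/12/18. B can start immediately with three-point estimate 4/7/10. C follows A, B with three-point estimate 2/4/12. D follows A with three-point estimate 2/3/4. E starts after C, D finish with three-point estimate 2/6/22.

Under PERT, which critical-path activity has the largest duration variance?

E

te_A = (6 + 4·12 + 18)/6 = 72/6 = 12; σ²_A = ((18−6)/6)² = 4.000
te_B = (4 + 4·7 + 10)/6 = 42/6 = 7; σ²_B = ((10−4)/6)² = 1.000
te_C = (2 + 4·4 + 12)/6 = 30/6 = 5; σ²_C = ((12−2)/6)² = 2.778
te_D = (2 + 4·3 + 4)/6 = 18/6 = 3; σ²_D = ((4−2)/6)² = 0.111
te_E = (2 + 4·6 + 22)/6 = 48/6 = 8; σ²_E = ((22−2)/6)² = 11.111

Forward pass:
ES_A = 0; EF_A = 12
ES_B = 0; EF_B = 7
ES_C = max(EF_A=12, EF_B=7) = 12; EF_C = 12+5 = 17
ES_D = 12; EF_D = 12+3 = 15
ES_E = max(EF_C=17, EF_D=15) = 17; EF_E = 17+8 = 25
Expected project duration μ = 25 days. Critical path: A → C → E.

Variances on critical path: σ²_A=4.000, σ²_C=2.778, σ²_E=11.111.
Largest is σ²_E = 11.111.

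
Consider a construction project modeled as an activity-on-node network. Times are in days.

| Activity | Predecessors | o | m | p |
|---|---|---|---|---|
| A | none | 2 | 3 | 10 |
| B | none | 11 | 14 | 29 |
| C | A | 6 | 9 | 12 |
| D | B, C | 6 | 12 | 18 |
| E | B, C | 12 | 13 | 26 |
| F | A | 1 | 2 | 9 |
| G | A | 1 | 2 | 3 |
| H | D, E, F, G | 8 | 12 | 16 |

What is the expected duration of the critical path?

te_A = (2 + 4·3 + 10)/6 = 24/6 = 4
te_B = (11 + 4·14 + 29)/6 = 96/6 = 16
te_C = (6 + 4·9 + 12)/6 = 54/6 = 9
te_D = (6 + 4·12 + 18)/6 = 72/6 = 12
te_E = (12 + 4·13 + 26)/6 = 90/6 = 15
te_F = (1 + 4·2 + 9)/6 = 18/6 = 3
te_G = (1 + 4·2 + 3)/6 = 12/6 = 2
te_H = (8 + 4·12 + 16)/6 = 72/6 = 12

Forward pass:
ES_A = 0; EF_A = 4
ES_B = 0; EF_B = 16
ES_C = 4; EF_C = 4+9 = 13
ES_D = max(EF_B=16, EF_C=13) = 16; EF_D = 16+12 = 28
ES_E = max(EF_B=16, EF_C=13) = 16; EF_E = 16+15 = 31
ES_F = 4; EF_F = 4+3 = 7
ES_G = 4; EF_G = 4+2 = 6
ES_H = max(EF_D=28, EF_E=31, EF_F=7, EF_G=6) = 31; EF_H = 31+12 = 43
Expected project duration μ = 43 days. Critical path: B → E → H.

43 days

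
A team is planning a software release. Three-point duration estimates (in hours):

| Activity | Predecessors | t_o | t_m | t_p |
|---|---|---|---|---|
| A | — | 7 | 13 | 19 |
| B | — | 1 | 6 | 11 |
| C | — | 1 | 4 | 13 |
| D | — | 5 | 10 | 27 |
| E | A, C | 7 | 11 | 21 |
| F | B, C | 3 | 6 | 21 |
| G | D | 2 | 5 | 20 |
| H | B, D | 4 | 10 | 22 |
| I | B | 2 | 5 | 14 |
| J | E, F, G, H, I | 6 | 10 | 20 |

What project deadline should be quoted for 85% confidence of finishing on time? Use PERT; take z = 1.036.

te_A = (7 + 4·13 + 19)/6 = 78/6 = 13; σ²_A = ((19−7)/6)² = 4.000
te_B = (1 + 4·6 + 11)/6 = 36/6 = 6; σ²_B = ((11−1)/6)² = 2.778
te_C = (1 + 4·4 + 13)/6 = 30/6 = 5; σ²_C = ((13−1)/6)² = 4.000
te_D = (5 + 4·10 + 27)/6 = 72/6 = 12; σ²_D = ((27−5)/6)² = 13.444
te_E = (7 + 4·11 + 21)/6 = 72/6 = 12; σ²_E = ((21−7)/6)² = 5.444
te_F = (3 + 4·6 + 21)/6 = 48/6 = 8; σ²_F = ((21−3)/6)² = 9.000
te_G = (2 + 4·5 + 20)/6 = 42/6 = 7; σ²_G = ((20−2)/6)² = 9.000
te_H = (4 + 4·10 + 22)/6 = 66/6 = 11; σ²_H = ((22−4)/6)² = 9.000
te_I = (2 + 4·5 + 14)/6 = 36/6 = 6; σ²_I = ((14−2)/6)² = 4.000
te_J = (6 + 4·10 + 20)/6 = 66/6 = 11; σ²_J = ((20−6)/6)² = 5.444

Forward pass:
ES_A = 0; EF_A = 13
ES_B = 0; EF_B = 6
ES_C = 0; EF_C = 5
ES_D = 0; EF_D = 12
ES_E = max(EF_A=13, EF_C=5) = 13; EF_E = 13+12 = 25
ES_F = max(EF_B=6, EF_C=5) = 6; EF_F = 6+8 = 14
ES_G = 12; EF_G = 12+7 = 19
ES_H = max(EF_B=6, EF_D=12) = 12; EF_H = 12+11 = 23
ES_I = 6; EF_I = 6+6 = 12
ES_J = max(EF_E=25, EF_F=14, EF_G=19, EF_H=23, EF_I=12) = 25; EF_J = 25+11 = 36
Expected project duration μ = 36 hours. Critical path: A → E → J.

Variance along critical path = 4.000 + 5.444 + 5.444 = 14.889; σ = 3.859 hours.
D = μ + z·σ = 36 + 1.036·3.859 = 40.0 hours

40.0 hours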